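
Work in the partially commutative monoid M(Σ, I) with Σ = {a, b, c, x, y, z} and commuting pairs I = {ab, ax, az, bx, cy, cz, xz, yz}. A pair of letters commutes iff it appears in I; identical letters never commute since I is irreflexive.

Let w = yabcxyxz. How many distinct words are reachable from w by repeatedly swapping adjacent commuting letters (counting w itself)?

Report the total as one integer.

0(y) covers ∅
1(a) covers 0:y
2(b) covers 0:y
3(c) covers 1:a, 2:b
4(x) covers 3:c
5(y) covers 4:x
6(x) covers 5:y
7(z) covers 2:b
floor of heap: 0:y
completions by unplaced set U, small U first (add the entries for U minus each lowest piece of U):
  |U|=1: {6}:1  {7}:1
  |U|=2: {5,6}:1  {6,7}:2
  |U|=3: {4,5,6}:1  {5,6,7}:3
  |U|=4: {3,4,5,6}:1  {4,5,6,7}:4
  |U|=5: {1,3,4,5,6}:1  {3,4,5,6,7}:5
  |U|=6: {1,3,4,5,6,7}:6  {2,3,4,5,6,7}:5
  start at 0(y): 11

11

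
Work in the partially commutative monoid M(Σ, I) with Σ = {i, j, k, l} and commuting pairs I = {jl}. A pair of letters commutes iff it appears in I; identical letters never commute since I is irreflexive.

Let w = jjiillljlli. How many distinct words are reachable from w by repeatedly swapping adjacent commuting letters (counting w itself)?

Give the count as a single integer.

6

drop 0:j onto floor
drop 1:j onto {0:j}
drop 2:i onto {1:j}
drop 3:i onto {2:i}
drop 4:l onto {3:i}
drop 5:l onto {4:l}
drop 6:l onto {5:l}
drop 7:j onto {3:i}
drop 8:l onto {6:l}
drop 9:l onto {8:l}
drop 10:i onto {7:j, 9:l}
ground layer = {0:j}
drop-orders for the pieces not yet dropped (sum over which currently-grounded one goes next):
  1 to go: {10} 1
  2 to go: {7,10} 1  {9,10} 1
  3 to go: {7,9,10} 2  {8,9,10} 1
  4 to go: {6,8,9,10} 1  {7,8,9,10} 3
  5 to go: {5,6,8,9,10} 1  {6,7,8,9,10} 4
  6 to go: {4,5,6,8,9,10} 1  {5,6,7,8,9,10} 5
  7 to go: {4,5,6,7,8,9,10} 6
  8 to go: {3,4,5,6,7,8,9,10} 6
  9 to go: {2,3,4,5,6,7,8,9,10} 6
  if 0:j drops first: 6 orders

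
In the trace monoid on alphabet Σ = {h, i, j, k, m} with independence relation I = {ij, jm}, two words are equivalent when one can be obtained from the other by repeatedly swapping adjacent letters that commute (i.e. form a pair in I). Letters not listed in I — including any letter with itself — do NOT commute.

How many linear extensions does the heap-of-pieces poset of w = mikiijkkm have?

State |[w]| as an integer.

3

drop 0:m onto floor
drop 1:i onto {0:m}
drop 2:k onto {1:i}
drop 3:i onto {2:k}
drop 4:i onto {3:i}
drop 5:j onto {2:k}
drop 6:k onto {4:i, 5:j}
drop 7:k onto {6:k}
drop 8:m onto {7:k}
ground layer = {0:m}
drop-orders for the pieces not yet dropped (sum over which currently-grounded one goes next):
  1 to go: {8} 1
  2 to go: {7,8} 1
  3 to go: {6,7,8} 1
  4 to go: {4,6,7,8} 1  {5,6,7,8} 1
  5 to go: {3,4,6,7,8} 1  {4,5,6,7,8} 2
  6 to go: {3,4,5,6,7,8} 3
  7 to go: {2,3,4,5,6,7,8} 3
  if 0:m drops first: 3 orders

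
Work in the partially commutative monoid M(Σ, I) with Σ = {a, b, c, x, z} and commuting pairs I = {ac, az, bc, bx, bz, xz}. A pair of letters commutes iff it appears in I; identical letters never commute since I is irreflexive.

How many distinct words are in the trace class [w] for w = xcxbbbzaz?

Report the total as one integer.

drop 0:x onto floor
drop 1:c onto {0:x}
drop 2:x onto {1:c}
drop 3:b onto floor
drop 4:b onto {3:b}
drop 5:b onto {4:b}
drop 6:z onto {1:c}
drop 7:a onto {2:x, 5:b}
drop 8:z onto {6:z}
ground layer = {0:x, 3:b}
drop-orders for the pieces not yet dropped (sum over which currently-grounded one goes next):
  1 to go: {7} 1  {8} 1
  2 to go: {2,7} 1  {5,7} 1  {6,8} 1  {7,8} 2
  3 to go: {2,5,7} 2  {2,7,8} 3  {4,5,7} 1  {5,7,8} 3  {6,7,8} 3
  4 to go: {2,4,5,7} 3  {2,5,7,8} 8  {2,6,7,8} 6  {3,4,5,7} 1  {4,5,7,8} 4  {5,6,7,8} 6
  5 to go: {1,2,6,7,8} 6  {2,3,4,5,7} 4  {2,4,5,7,8} 15  {2,5,6,7,8} 20  {3,4,5,7,8} 5  {4,5,6,7,8} 10
  6 to go: {0,1,2,6,7,8} 6  {1,2,5,6,7,8} 26  {2,3,4,5,7,8} 24  {2,4,5,6,7,8} 45  {3,4,5,6,7,8} 15
  7 to go: {0,1,2,5,6,7,8} 32  {1,2,4,5,6,7,8} 71  {2,3,4,5,6,7,8} 84
  if 0:x drops first: 155 orders
  if 3:b drops first: 103 orders
heap linearizations: 258

258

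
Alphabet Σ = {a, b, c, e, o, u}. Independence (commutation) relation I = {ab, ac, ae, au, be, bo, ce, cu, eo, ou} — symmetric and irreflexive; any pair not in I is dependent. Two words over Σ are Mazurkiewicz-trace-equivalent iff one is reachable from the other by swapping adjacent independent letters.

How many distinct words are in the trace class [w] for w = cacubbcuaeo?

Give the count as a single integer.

705

piece 0:c — minimal
piece 1:a — minimal
piece 2:c rests on {0:c}
piece 3:u — minimal
piece 4:b rests on {2:c, 3:u}
piece 5:b rests on {4:b}
piece 6:c rests on {5:b}
piece 7:u rests on {5:b}
piece 8:a rests on {1:a}
piece 9:e rests on {7:u}
piece 10:o rests on {6:c, 8:a}
minimal pieces: {0:c, 1:a, 3:u}
ways to finish when only these pieces remain (= sum over removing one remaining piece with nothing left below it):
  1 left: {9}→1  {10}→1
  2 left: {6,10}→1  {7,9}→1  {8,10}→1  {9,10}→2
  3 left: {1,8,10}→1  {6,8,10}→2  {6,9,10}→3  {7,9,10}→3  {8,9,10}→3
  4 left: {1,6,8,10}→3  {1,8,9,10}→4  {6,7,9,10}→6  {6,8,9,10}→8  {7,8,9,10}→6
  5 left: {1,6,8,9,10}→15  {1,7,8,9,10}→10  {5,6,7,9,10}→6  {6,7,8,9,10}→20
  6 left: {1,6,7,8,9,10}→45  {4,5,6,7,9,10}→6  {5,6,7,8,9,10}→26
  7 left: {1,5,6,7,8,9,10}→71  {2,4,5,6,7,9,10}→6  {3,4,5,6,7,9,10}→6  {4,5,6,7,8,9,10}→32
  8 left: {0,2,4,5,6,7,9,10}→6  {1,4,5,6,7,8,9,10}→103  {2,3,4,5,6,7,9,10}→12  {2,4,5,6,7,8,9,10}→38  {3,4,5,6,7,8,9,10}→38
  9 left: {0,2,3,4,5,6,7,9,10}→18  {0,2,4,5,6,7,8,9,10}→44  {1,2,4,5,6,7,8,9,10}→141  {1,3,4,5,6,7,8,9,10}→141  {2,3,4,5,6,7,8,9,10}→88
  placing 0:c first → 370 extensions
  placing 1:a first → 150 extensions
  placing 3:u first → 185 extensions
total linear extensions = 705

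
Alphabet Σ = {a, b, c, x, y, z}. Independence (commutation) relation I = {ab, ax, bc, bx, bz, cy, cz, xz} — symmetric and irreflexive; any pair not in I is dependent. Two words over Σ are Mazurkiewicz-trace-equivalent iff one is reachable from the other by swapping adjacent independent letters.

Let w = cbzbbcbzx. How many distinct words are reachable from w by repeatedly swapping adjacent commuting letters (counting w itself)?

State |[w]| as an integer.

drop 0:c onto floor
drop 1:b onto floor
drop 2:z onto floor
drop 3:b onto {1:b}
drop 4:b onto {3:b}
drop 5:c onto {0:c}
drop 6:b onto {4:b}
drop 7:z onto {2:z}
drop 8:x onto {5:c}
ground layer = {0:c, 1:b, 2:z}
drop-orders for the pieces not yet dropped (sum over which currently-grounded one goes next):
  1 to go: {6} 1  {7} 1  {8} 1
  2 to go: {2,7} 1  {4,6} 1  {5,8} 1  {6,7} 2  {6,8} 2  {7,8} 2
  3 to go: {0,5,8} 1  {2,6,7} 3  {2,7,8} 3  {3,4,6} 1  {4,6,7} 3  {4,6,8} 3  {5,6,8} 3  {5,7,8} 3  {6,7,8} 6
  4 to go: {0,5,6,8} 4  {0,5,7,8} 4  {1,3,4,6} 1  {2,4,6,7} 6  {2,5,7,8} 6  {2,6,7,8} 12  {3,4,6,7} 4  {3,4,6,8} 4  {4,5,6,8} 6  {4,6,7,8} 12  {5,6,7,8} 12
  5 to go: {0,2,5,7,8} 10  {0,4,5,6,8} 10  {0,5,6,7,8} 20  {1,3,4,6,7} 5  {1,3,4,6,8} 5  {2,3,4,6,7} 10  {2,4,6,7,8} 30  {2,5,6,7,8} 30  {3,4,5,6,8} 10  {3,4,6,7,8} 20  {4,5,6,7,8} 30
  6 to go: {0,2,5,6,7,8} 60  {0,3,4,5,6,8} 20  {0,4,5,6,7,8} 60  {1,2,3,4,6,7} 15  {1,3,4,5,6,8} 15  {1,3,4,6,7,8} 30  {2,3,4,6,7,8} 60  {2,4,5,6,7,8} 90  {3,4,5,6,7,8} 60
  7 to go: {0,1,3,4,5,6,8} 35  {0,2,4,5,6,7,8} 210  {0,3,4,5,6,7,8} 140  {1,2,3,4,6,7,8} 105  {1,3,4,5,6,7,8} 105  {2,3,4,5,6,7,8} 210
  if 0:c drops first: 420 orders
  if 1:b drops first: 560 orders
  if 2:z drops first: 280 orders
heap linearizations: 1260

1260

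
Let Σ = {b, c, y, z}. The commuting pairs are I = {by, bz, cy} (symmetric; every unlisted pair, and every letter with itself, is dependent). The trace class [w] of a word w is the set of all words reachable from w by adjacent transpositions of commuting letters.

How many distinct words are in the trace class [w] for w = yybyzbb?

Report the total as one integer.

0(y) covers ∅
1(y) covers 0:y
2(b) covers ∅
3(y) covers 1:y
4(z) covers 3:y
5(b) covers 2:b
6(b) covers 5:b
floor of heap: 0:y, 2:b
completions by unplaced set U, small U first (add the entries for U minus each lowest piece of U):
  |U|=1: {4}:1  {6}:1
  |U|=2: {3,4}:1  {4,6}:2  {5,6}:1
  |U|=3: {1,3,4}:1  {2,5,6}:1  {3,4,6}:3  {4,5,6}:3
  |U|=4: {0,1,3,4}:1  {1,3,4,6}:4  {2,4,5,6}:4  {3,4,5,6}:6
  |U|=5: {0,1,3,4,6}:5  {1,3,4,5,6}:10  {2,3,4,5,6}:10
  start at 0(y): 20
  start at 2(b): 15
sum over floor = 35

35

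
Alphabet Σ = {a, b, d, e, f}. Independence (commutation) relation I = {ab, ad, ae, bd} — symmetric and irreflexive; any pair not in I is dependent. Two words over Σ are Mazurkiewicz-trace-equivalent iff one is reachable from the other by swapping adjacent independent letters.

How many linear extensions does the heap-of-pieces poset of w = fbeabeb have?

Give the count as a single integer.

drop 0:f onto floor
drop 1:b onto {0:f}
drop 2:e onto {1:b}
drop 3:a onto {0:f}
drop 4:b onto {2:e}
drop 5:e onto {4:b}
drop 6:b onto {5:e}
ground layer = {0:f}
drop-orders for the pieces not yet dropped (sum over which currently-grounded one goes next):
  1 to go: {3} 1  {6} 1
  2 to go: {3,6} 2  {5,6} 1
  3 to go: {3,5,6} 3  {4,5,6} 1
  4 to go: {2,4,5,6} 1  {3,4,5,6} 4
  5 to go: {1,2,4,5,6} 1  {2,3,4,5,6} 5
  if 0:f drops first: 6 orders

6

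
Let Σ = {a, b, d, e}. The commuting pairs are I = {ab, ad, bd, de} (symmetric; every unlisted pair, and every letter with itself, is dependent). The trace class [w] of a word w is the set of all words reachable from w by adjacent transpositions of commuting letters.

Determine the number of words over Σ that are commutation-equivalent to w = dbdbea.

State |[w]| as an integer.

15

piece 0:d — minimal
piece 1:b — minimal
piece 2:d rests on {0:d}
piece 3:b rests on {1:b}
piece 4:e rests on {3:b}
piece 5:a rests on {4:e}
minimal pieces: {0:d, 1:b}
ways to finish when only these pieces remain (= sum over removing one remaining piece with nothing left below it):
  1 left: {2}→1  {5}→1
  2 left: {0,2}→1  {2,5}→2  {4,5}→1
  3 left: {0,2,5}→3  {2,4,5}→3  {3,4,5}→1
  4 left: {0,2,4,5}→6  {1,3,4,5}→1  {2,3,4,5}→4
  placing 0:d first → 5 extensions
  placing 1:b first → 10 extensions
total linear extensions = 15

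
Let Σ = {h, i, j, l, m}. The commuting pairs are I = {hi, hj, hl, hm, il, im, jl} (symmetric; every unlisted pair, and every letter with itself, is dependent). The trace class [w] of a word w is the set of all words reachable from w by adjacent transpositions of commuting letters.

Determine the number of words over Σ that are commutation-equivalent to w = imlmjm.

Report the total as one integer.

#0=i has no predecessor
#1=m has no predecessor
#2=l depends on [1:m]
#3=m depends on [2:l]
#4=j depends on [0:i, 3:m]
#5=m depends on [4:j]
sources: [0:i, 1:m]
N(rest) = Σ N(rest − s) over sources s of rest; N(one piece) = 1:
  size 1 → [5]=1
  size 2 → [4,5]=1
  size 3 → [0,4,5]=1  [3,4,5]=1
  size 4 → [0,3,4,5]=2  [2,3,4,5]=1
  first=0(i) contributes 1
  first=1(m) contributes 3
|[w]| = 4

4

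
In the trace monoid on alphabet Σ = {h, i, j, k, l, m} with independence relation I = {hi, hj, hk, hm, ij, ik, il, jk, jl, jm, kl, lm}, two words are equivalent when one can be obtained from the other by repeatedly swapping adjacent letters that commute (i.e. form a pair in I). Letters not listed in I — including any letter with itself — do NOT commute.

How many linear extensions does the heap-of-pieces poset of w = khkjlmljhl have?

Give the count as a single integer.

piece 0:k — minimal
piece 1:h — minimal
piece 2:k rests on {0:k}
piece 3:j — minimal
piece 4:l rests on {1:h}
piece 5:m rests on {2:k}
piece 6:l rests on {4:l}
piece 7:j rests on {3:j}
piece 8:h rests on {6:l}
piece 9:l rests on {8:h}
minimal pieces: {0:k, 1:h, 3:j}
ways to finish when only these pieces remain (= sum over removing one remaining piece with nothing left below it):
  1 left: {5}→1  {7}→1  {9}→1
  2 left: {2,5}→1  {3,7}→1  {5,7}→2  {5,9}→2  {7,9}→2  {8,9}→1
  3 left: {0,2,5}→1  {2,5,7}→3  {2,5,9}→3  {3,5,7}→3  {3,7,9}→3  {5,7,9}→6  {5,8,9}→3  {6,8,9}→1  {7,8,9}→3
  4 left: {0,2,5,7}→4  {0,2,5,9}→4  {2,3,5,7}→6  {2,5,7,9}→12  {2,5,8,9}→6  {3,5,7,9}→12  {3,7,8,9}→6  {4,6,8,9}→1  {5,6,8,9}→4  {5,7,8,9}→12  {6,7,8,9}→4
  5 left: {0,2,3,5,7}→10  {0,2,5,7,9}→20  {0,2,5,8,9}→10  {1,4,6,8,9}→1  {2,3,5,7,9}→30  {2,5,6,8,9}→10  {2,5,7,8,9}→30  {3,5,7,8,9}→30  {3,6,7,8,9}→10  {4,5,6,8,9}→5  {4,6,7,8,9}→5  {5,6,7,8,9}→20
  6 left: {0,2,3,5,7,9}→60  {0,2,5,6,8,9}→20  {0,2,5,7,8,9}→60  {1,4,5,6,8,9}→6  {1,4,6,7,8,9}→6  {2,3,5,7,8,9}→90  {2,4,5,6,8,9}→15  {2,5,6,7,8,9}→60  {3,4,6,7,8,9}→15  {3,5,6,7,8,9}→60  {4,5,6,7,8,9}→30
  7 left: {0,2,3,5,7,8,9}→210  {0,2,4,5,6,8,9}→35  {0,2,5,6,7,8,9}→140  {1,2,4,5,6,8,9}→21  {1,3,4,6,7,8,9}→21  {1,4,5,6,7,8,9}→42  {2,3,5,6,7,8,9}→210  {2,4,5,6,7,8,9}→105  {3,4,5,6,7,8,9}→105
  8 left: {0,1,2,4,5,6,8,9}→56  {0,2,3,5,6,7,8,9}→560  {0,2,4,5,6,7,8,9}→280  {1,2,4,5,6,7,8,9}→168  {1,3,4,5,6,7,8,9}→168  {2,3,4,5,6,7,8,9}→420
  placing 0:k first → 756 extensions
  placing 1:h first → 1260 extensions
  placing 3:j first → 504 extensions
total linear extensions = 2520

2520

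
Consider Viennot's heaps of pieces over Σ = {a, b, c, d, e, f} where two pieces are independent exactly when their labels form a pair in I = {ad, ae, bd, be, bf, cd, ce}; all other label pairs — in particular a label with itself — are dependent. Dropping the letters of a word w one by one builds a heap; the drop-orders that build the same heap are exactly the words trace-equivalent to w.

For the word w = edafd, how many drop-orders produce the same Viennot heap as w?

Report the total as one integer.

0(e) covers ∅
1(d) covers 0:e
2(a) covers ∅
3(f) covers 1:d, 2:a
4(d) covers 3:f
floor of heap: 0:e, 2:a
completions by unplaced set U, small U first (add the entries for U minus each lowest piece of U):
  |U|=1: {4}:1
  |U|=2: {3,4}:1
  |U|=3: {1,3,4}:1  {2,3,4}:1
  start at 0(e): 2
  start at 2(a): 1
sum over floor = 3

3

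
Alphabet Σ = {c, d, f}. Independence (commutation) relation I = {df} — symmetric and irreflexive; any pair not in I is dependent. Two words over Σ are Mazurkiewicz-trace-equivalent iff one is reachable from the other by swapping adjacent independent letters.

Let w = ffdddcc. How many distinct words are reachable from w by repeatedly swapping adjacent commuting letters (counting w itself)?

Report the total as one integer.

0(f) covers ∅
1(f) covers 0:f
2(d) covers ∅
3(d) covers 2:d
4(d) covers 3:d
5(c) covers 1:f, 4:d
6(c) covers 5:c
floor of heap: 0:f, 2:d
completions by unplaced set U, small U first (add the entries for U minus each lowest piece of U):
  |U|=1: {6}:1
  |U|=2: {5,6}:1
  |U|=3: {1,5,6}:1  {4,5,6}:1
  |U|=4: {0,1,5,6}:1  {1,4,5,6}:2  {3,4,5,6}:1
  |U|=5: {0,1,4,5,6}:3  {1,3,4,5,6}:3  {2,3,4,5,6}:1
  start at 0(f): 4
  start at 2(d): 6
sum over floor = 10

10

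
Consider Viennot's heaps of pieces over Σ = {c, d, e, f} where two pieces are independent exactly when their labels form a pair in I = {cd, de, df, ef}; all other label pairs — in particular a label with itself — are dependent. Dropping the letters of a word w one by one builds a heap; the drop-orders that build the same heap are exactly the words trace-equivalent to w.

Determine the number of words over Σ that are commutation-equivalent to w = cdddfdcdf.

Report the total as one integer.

0(c) covers ∅
1(d) covers ∅
2(d) covers 1:d
3(d) covers 2:d
4(f) covers 0:c
5(d) covers 3:d
6(c) covers 4:f
7(d) covers 5:d
8(f) covers 6:c
floor of heap: 0:c, 1:d
completions by unplaced set U, small U first (add the entries for U minus each lowest piece of U):
  |U|=1: {7}:1  {8}:1
  |U|=2: {5,7}:1  {6,8}:1  {7,8}:2
  |U|=3: {3,5,7}:1  {4,6,8}:1  {5,7,8}:3  {6,7,8}:3
  |U|=4: {0,4,6,8}:1  {2,3,5,7}:1  {3,5,7,8}:4  {4,6,7,8}:4  {5,6,7,8}:6
  |U|=5: {0,4,6,7,8}:5  {1,2,3,5,7}:1  {2,3,5,7,8}:5  {3,5,6,7,8}:10  {4,5,6,7,8}:10
  |U|=6: {0,4,5,6,7,8}:15  {1,2,3,5,7,8}:6  {2,3,5,6,7,8}:15  {3,4,5,6,7,8}:20
  |U|=7: {0,3,4,5,6,7,8}:35  {1,2,3,5,6,7,8}:21  {2,3,4,5,6,7,8}:35
  start at 0(c): 56
  start at 1(d): 70
sum over floor = 126

126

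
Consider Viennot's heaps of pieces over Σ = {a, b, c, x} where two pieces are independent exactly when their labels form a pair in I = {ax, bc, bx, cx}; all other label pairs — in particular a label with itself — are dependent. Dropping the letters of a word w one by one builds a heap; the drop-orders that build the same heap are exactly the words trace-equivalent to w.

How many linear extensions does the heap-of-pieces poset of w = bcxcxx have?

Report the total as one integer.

60

piece 0:b — minimal
piece 1:c — minimal
piece 2:x — minimal
piece 3:c rests on {1:c}
piece 4:x rests on {2:x}
piece 5:x rests on {4:x}
minimal pieces: {0:b, 1:c, 2:x}
ways to finish when only these pieces remain (= sum over removing one remaining piece with nothing left below it):
  1 left: {0}→1  {3}→1  {5}→1
  2 left: {0,3}→2  {0,5}→2  {1,3}→1  {3,5}→2  {4,5}→1
  3 left: {0,1,3}→3  {0,3,5}→6  {0,4,5}→3  {1,3,5}→3  {2,4,5}→1  {3,4,5}→3
  4 left: {0,1,3,5}→12  {0,2,4,5}→4  {0,3,4,5}→12  {1,3,4,5}→6  {2,3,4,5}→4
  placing 0:b first → 10 extensions
  placing 1:c first → 20 extensions
  placing 2:x first → 30 extensions
total linear extensions = 60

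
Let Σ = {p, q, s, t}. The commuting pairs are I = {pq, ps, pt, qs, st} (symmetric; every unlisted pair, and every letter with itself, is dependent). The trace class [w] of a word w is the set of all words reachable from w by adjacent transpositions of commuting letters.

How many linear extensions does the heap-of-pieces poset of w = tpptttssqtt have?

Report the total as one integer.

drop 0:t onto floor
drop 1:p onto floor
drop 2:p onto {1:p}
drop 3:t onto {0:t}
drop 4:t onto {3:t}
drop 5:t onto {4:t}
drop 6:s onto floor
drop 7:s onto {6:s}
drop 8:q onto {5:t}
drop 9:t onto {8:q}
drop 10:t onto {9:t}
ground layer = {0:t, 1:p, 6:s}
drop-orders for the pieces not yet dropped (sum over which currently-grounded one goes next):
  1 to go: {2} 1  {7} 1  {10} 1
  2 to go: {1,2} 1  {2,7} 2  {2,10} 2  {6,7} 1  {7,10} 2  {9,10} 1
  3 to go: {1,2,7} 3  {1,2,10} 3  {2,6,7} 3  {2,7,10} 6  {2,9,10} 3  {6,7,10} 3  {7,9,10} 3  {8,9,10} 1
  4 to go: {1,2,6,7} 6  {1,2,7,10} 12  {1,2,9,10} 6  {2,6,7,10} 12  {2,7,9,10} 12  {2,8,9,10} 4  {5,8,9,10} 1  {6,7,9,10} 6  {7,8,9,10} 4
  5 to go: {1,2,6,7,10} 30  {1,2,7,9,10} 30  {1,2,8,9,10} 10  {2,5,8,9,10} 5  {2,6,7,9,10} 30  {2,7,8,9,10} 20  {4,5,8,9,10} 1  {5,7,8,9,10} 5  {6,7,8,9,10} 10
  6 to go: {1,2,5,8,9,10} 15  {1,2,6,7,9,10} 90  {1,2,7,8,9,10} 60  {2,4,5,8,9,10} 6  {2,5,7,8,9,10} 30  {2,6,7,8,9,10} 60  {3,4,5,8,9,10} 1  {4,5,7,8,9,10} 6  {5,6,7,8,9,10} 15
  7 to go: {0,3,4,5,8,9,10} 1  {1,2,4,5,8,9,10} 21  {1,2,5,7,8,9,10} 105  {1,2,6,7,8,9,10} 210  {2,3,4,5,8,9,10} 7  {2,4,5,7,8,9,10} 42  {2,5,6,7,8,9,10} 105  {3,4,5,7,8,9,10} 7  {4,5,6,7,8,9,10} 21
  8 to go: {0,2,3,4,5,8,9,10} 8  {0,3,4,5,7,8,9,10} 8  {1,2,3,4,5,8,9,10} 28  {1,2,4,5,7,8,9,10} 168  {1,2,5,6,7,8,9,10} 420  {2,3,4,5,7,8,9,10} 56  {2,4,5,6,7,8,9,10} 168  {3,4,5,6,7,8,9,10} 28
  9 to go: {0,1,2,3,4,5,8,9,10} 36  {0,2,3,4,5,7,8,9,10} 72  {0,3,4,5,6,7,8,9,10} 36  {1,2,3,4,5,7,8,9,10} 252  {1,2,4,5,6,7,8,9,10} 756  {2,3,4,5,6,7,8,9,10} 252
  if 0:t drops first: 1260 orders
  if 1:p drops first: 360 orders
  if 6:s drops first: 360 orders
heap linearizations: 1980

1980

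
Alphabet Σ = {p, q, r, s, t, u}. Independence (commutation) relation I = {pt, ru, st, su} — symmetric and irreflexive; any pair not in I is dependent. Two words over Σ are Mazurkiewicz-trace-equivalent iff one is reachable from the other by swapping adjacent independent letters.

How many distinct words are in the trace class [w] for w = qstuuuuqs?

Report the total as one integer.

#0=q has no predecessor
#1=s depends on [0:q]
#2=t depends on [0:q]
#3=u depends on [2:t]
#4=u depends on [3:u]
#5=u depends on [4:u]
#6=u depends on [5:u]
#7=q depends on [1:s, 6:u]
#8=s depends on [7:q]
sources: [0:q]
N(rest) = Σ N(rest − s) over sources s of rest; N(one piece) = 1:
  size 1 → [8]=1
  size 2 → [7,8]=1
  size 3 → [1,7,8]=1  [6,7,8]=1
  size 4 → [1,6,7,8]=2  [5,6,7,8]=1
  size 5 → [1,5,6,7,8]=3  [4,5,6,7,8]=1
  size 6 → [1,4,5,6,7,8]=4  [3,4,5,6,7,8]=1
  size 7 → [1,3,4,5,6,7,8]=5  [2,3,4,5,6,7,8]=1
  first=0(q) contributes 6

6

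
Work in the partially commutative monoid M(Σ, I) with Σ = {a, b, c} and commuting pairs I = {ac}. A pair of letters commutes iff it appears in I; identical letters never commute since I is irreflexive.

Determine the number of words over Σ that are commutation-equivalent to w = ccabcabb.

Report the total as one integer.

drop 0:c onto floor
drop 1:c onto {0:c}
drop 2:a onto floor
drop 3:b onto {1:c, 2:a}
drop 4:c onto {3:b}
drop 5:a onto {3:b}
drop 6:b onto {4:c, 5:a}
drop 7:b onto {6:b}
ground layer = {0:c, 2:a}
drop-orders for the pieces not yet dropped (sum over which currently-grounded one goes next):
  1 to go: {7} 1
  2 to go: {6,7} 1
  3 to go: {4,6,7} 1  {5,6,7} 1
  4 to go: {4,5,6,7} 2
  5 to go: {3,4,5,6,7} 2
  6 to go: {1,3,4,5,6,7} 2  {2,3,4,5,6,7} 2
  if 0:c drops first: 4 orders
  if 2:a drops first: 2 orders
heap linearizations: 6

6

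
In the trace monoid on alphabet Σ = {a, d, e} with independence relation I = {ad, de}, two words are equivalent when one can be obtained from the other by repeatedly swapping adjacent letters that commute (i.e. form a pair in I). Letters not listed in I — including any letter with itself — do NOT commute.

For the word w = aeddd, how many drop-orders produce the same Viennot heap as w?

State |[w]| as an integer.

10

0(a) covers ∅
1(e) covers 0:a
2(d) covers ∅
3(d) covers 2:d
4(d) covers 3:d
floor of heap: 0:a, 2:d
completions by unplaced set U, small U first (add the entries for U minus each lowest piece of U):
  |U|=1: {1}:1  {4}:1
  |U|=2: {0,1}:1  {1,4}:2  {3,4}:1
  |U|=3: {0,1,4}:3  {1,3,4}:3  {2,3,4}:1
  start at 0(a): 4
  start at 2(d): 6
sum over floor = 10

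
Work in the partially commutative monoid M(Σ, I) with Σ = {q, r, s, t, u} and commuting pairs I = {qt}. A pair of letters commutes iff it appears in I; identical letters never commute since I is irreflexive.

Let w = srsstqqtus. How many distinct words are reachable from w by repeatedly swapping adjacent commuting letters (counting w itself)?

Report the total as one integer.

6

piece 0:s — minimal
piece 1:r rests on {0:s}
piece 2:s rests on {1:r}
piece 3:s rests on {2:s}
piece 4:t rests on {3:s}
piece 5:q rests on {3:s}
piece 6:q rests on {5:q}
piece 7:t rests on {4:t}
piece 8:u rests on {6:q, 7:t}
piece 9:s rests on {8:u}
minimal pieces: {0:s}
ways to finish when only these pieces remain (= sum over removing one remaining piece with nothing left below it):
  1 left: {9}→1
  2 left: {8,9}→1
  3 left: {6,8,9}→1  {7,8,9}→1
  4 left: {4,7,8,9}→1  {5,6,8,9}→1  {6,7,8,9}→2
  5 left: {4,6,7,8,9}→3  {5,6,7,8,9}→3
  6 left: {4,5,6,7,8,9}→6
  7 left: {3,4,5,6,7,8,9}→6
  8 left: {2,3,4,5,6,7,8,9}→6
  placing 0:s first → 6 extensions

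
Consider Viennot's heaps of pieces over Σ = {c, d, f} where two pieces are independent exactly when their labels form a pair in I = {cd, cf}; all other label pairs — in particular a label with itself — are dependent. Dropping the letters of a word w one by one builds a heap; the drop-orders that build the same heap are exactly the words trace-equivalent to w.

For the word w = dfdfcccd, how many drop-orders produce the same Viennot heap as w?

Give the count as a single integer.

56

piece 0:d — minimal
piece 1:f rests on {0:d}
piece 2:d rests on {1:f}
piece 3:f rests on {2:d}
piece 4:c — minimal
piece 5:c rests on {4:c}
piece 6:c rests on {5:c}
piece 7:d rests on {3:f}
minimal pieces: {0:d, 4:c}
ways to finish when only these pieces remain (= sum over removing one remaining piece with nothing left below it):
  1 left: {6}→1  {7}→1
  2 left: {3,7}→1  {5,6}→1  {6,7}→2
  3 left: {2,3,7}→1  {3,6,7}→3  {4,5,6}→1  {5,6,7}→3
  4 left: {1,2,3,7}→1  {2,3,6,7}→4  {3,5,6,7}→6  {4,5,6,7}→4
  5 left: {0,1,2,3,7}→1  {1,2,3,6,7}→5  {2,3,5,6,7}→10  {3,4,5,6,7}→10
  6 left: {0,1,2,3,6,7}→6  {1,2,3,5,6,7}→15  {2,3,4,5,6,7}→20
  placing 0:d first → 35 extensions
  placing 4:c first → 21 extensions
total linear extensions = 56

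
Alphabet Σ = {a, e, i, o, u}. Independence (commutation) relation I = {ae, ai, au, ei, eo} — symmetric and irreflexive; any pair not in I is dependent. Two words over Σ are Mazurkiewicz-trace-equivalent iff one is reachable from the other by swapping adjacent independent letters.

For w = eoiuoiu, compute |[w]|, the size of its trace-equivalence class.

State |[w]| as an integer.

3

0(e) covers ∅
1(o) covers ∅
2(i) covers 1:o
3(u) covers 0:e, 2:i
4(o) covers 3:u
5(i) covers 4:o
6(u) covers 5:i
floor of heap: 0:e, 1:o
completions by unplaced set U, small U first (add the entries for U minus each lowest piece of U):
  |U|=1: {6}:1
  |U|=2: {5,6}:1
  |U|=3: {4,5,6}:1
  |U|=4: {3,4,5,6}:1
  |U|=5: {0,3,4,5,6}:1  {2,3,4,5,6}:1
  start at 0(e): 1
  start at 1(o): 2
sum over floor = 3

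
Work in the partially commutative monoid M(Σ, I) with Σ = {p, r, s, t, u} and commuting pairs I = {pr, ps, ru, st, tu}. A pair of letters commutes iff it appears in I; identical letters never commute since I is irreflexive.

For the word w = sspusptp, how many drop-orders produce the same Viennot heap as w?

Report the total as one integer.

12

piece 0:s — minimal
piece 1:s rests on {0:s}
piece 2:p — minimal
piece 3:u rests on {1:s, 2:p}
piece 4:s rests on {3:u}
piece 5:p rests on {3:u}
piece 6:t rests on {5:p}
piece 7:p rests on {6:t}
minimal pieces: {0:s, 2:p}
ways to finish when only these pieces remain (= sum over removing one remaining piece with nothing left below it):
  1 left: {4}→1  {7}→1
  2 left: {4,7}→2  {6,7}→1
  3 left: {4,6,7}→3  {5,6,7}→1
  4 left: {4,5,6,7}→4
  5 left: {3,4,5,6,7}→4
  6 left: {1,3,4,5,6,7}→4  {2,3,4,5,6,7}→4
  placing 0:s first → 8 extensions
  placing 2:p first → 4 extensions
total linear extensions = 12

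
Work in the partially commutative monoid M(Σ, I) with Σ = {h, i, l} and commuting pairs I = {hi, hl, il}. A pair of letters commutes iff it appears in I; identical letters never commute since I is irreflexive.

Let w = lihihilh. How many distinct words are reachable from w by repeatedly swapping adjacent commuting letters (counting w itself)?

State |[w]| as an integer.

560

drop 0:l onto floor
drop 1:i onto floor
drop 2:h onto floor
drop 3:i onto {1:i}
drop 4:h onto {2:h}
drop 5:i onto {3:i}
drop 6:l onto {0:l}
drop 7:h onto {4:h}
ground layer = {0:l, 1:i, 2:h}
drop-orders for the pieces not yet dropped (sum over which currently-grounded one goes next):
  1 to go: {5} 1  {6} 1  {7} 1
  2 to go: {0,6} 1  {3,5} 1  {4,7} 1  {5,6} 2  {5,7} 2  {6,7} 2
  3 to go: {0,5,6} 3  {0,6,7} 3  {1,3,5} 1  {2,4,7} 1  {3,5,6} 3  {3,5,7} 3  {4,5,7} 3  {4,6,7} 3  {5,6,7} 6
  4 to go: {0,3,5,6} 6  {0,4,6,7} 6  {0,5,6,7} 12  {1,3,5,6} 4  {1,3,5,7} 4  {2,4,5,7} 4  {2,4,6,7} 4  {3,4,5,7} 6  {3,5,6,7} 12  {4,5,6,7} 12
  5 to go: {0,1,3,5,6} 10  {0,2,4,6,7} 10  {0,3,5,6,7} 30  {0,4,5,6,7} 30  {1,3,4,5,7} 10  {1,3,5,6,7} 20  {2,3,4,5,7} 10  {2,4,5,6,7} 20  {3,4,5,6,7} 30
  6 to go: {0,1,3,5,6,7} 60  {0,2,4,5,6,7} 60  {0,3,4,5,6,7} 90  {1,2,3,4,5,7} 20  {1,3,4,5,6,7} 60  {2,3,4,5,6,7} 60
  if 0:l drops first: 140 orders
  if 1:i drops first: 210 orders
  if 2:h drops first: 210 orders
heap linearizations: 560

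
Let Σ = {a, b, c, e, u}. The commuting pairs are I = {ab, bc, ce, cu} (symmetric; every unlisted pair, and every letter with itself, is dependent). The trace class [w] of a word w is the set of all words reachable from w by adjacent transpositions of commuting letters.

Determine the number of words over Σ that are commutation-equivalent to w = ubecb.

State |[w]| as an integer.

piece 0:u — minimal
piece 1:b rests on {0:u}
piece 2:e rests on {1:b}
piece 3:c — minimal
piece 4:b rests on {2:e}
minimal pieces: {0:u, 3:c}
ways to finish when only these pieces remain (= sum over removing one remaining piece with nothing left below it):
  1 left: {3}→1  {4}→1
  2 left: {2,4}→1  {3,4}→2
  3 left: {1,2,4}→1  {2,3,4}→3
  placing 0:u first → 4 extensions
  placing 3:c first → 1 extensions
total linear extensions = 5

5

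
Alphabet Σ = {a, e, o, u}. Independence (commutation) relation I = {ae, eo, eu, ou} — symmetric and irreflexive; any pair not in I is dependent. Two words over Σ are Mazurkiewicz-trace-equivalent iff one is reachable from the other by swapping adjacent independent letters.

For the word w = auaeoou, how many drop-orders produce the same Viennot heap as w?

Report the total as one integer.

21

#0=a has no predecessor
#1=u depends on [0:a]
#2=a depends on [1:u]
#3=e has no predecessor
#4=o depends on [2:a]
#5=o depends on [4:o]
#6=u depends on [2:a]
sources: [0:a, 3:e]
N(rest) = Σ N(rest − s) over sources s of rest; N(one piece) = 1:
  size 1 → [3]=1  [5]=1  [6]=1
  size 2 → [3,5]=2  [3,6]=2  [4,5]=1  [5,6]=2
  size 3 → [3,4,5]=3  [3,5,6]=6  [4,5,6]=3
  size 4 → [2,4,5,6]=3  [3,4,5,6]=12
  size 5 → [1,2,4,5,6]=3  [2,3,4,5,6]=15
  first=0(a) contributes 18
  first=3(e) contributes 3
|[w]| = 21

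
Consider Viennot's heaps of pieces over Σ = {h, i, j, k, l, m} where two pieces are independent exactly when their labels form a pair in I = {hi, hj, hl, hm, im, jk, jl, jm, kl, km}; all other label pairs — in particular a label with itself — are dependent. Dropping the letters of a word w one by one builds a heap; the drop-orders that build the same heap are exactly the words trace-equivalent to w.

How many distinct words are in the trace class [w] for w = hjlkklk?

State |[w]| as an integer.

0(h) covers ∅
1(j) covers ∅
2(l) covers ∅
3(k) covers 0:h
4(k) covers 3:k
5(l) covers 2:l
6(k) covers 4:k
floor of heap: 0:h, 1:j, 2:l
completions by unplaced set U, small U first (add the entries for U minus each lowest piece of U):
  |U|=1: {1}:1  {5}:1  {6}:1
  |U|=2: {1,5}:2  {1,6}:2  {2,5}:1  {4,6}:1  {5,6}:2
  |U|=3: {1,2,5}:3  {1,4,6}:3  {1,5,6}:6  {2,5,6}:3  {3,4,6}:1  {4,5,6}:3
  |U|=4: {0,3,4,6}:1  {1,2,5,6}:12  {1,3,4,6}:4  {1,4,5,6}:12  {2,4,5,6}:6  {3,4,5,6}:4
  |U|=5: {0,1,3,4,6}:5  {0,3,4,5,6}:5  {1,2,4,5,6}:30  {1,3,4,5,6}:20  {2,3,4,5,6}:10
  start at 0(h): 60
  start at 1(j): 15
  start at 2(l): 30
sum over floor = 105

105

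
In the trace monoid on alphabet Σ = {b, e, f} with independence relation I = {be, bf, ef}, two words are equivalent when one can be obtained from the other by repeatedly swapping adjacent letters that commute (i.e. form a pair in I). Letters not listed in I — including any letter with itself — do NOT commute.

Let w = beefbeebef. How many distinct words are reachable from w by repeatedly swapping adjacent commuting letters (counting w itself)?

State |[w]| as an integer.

#0=b has no predecessor
#1=e has no predecessor
#2=e depends on [1:e]
#3=f has no predecessor
#4=b depends on [0:b]
#5=e depends on [2:e]
#6=e depends on [5:e]
#7=b depends on [4:b]
#8=e depends on [6:e]
#9=f depends on [3:f]
sources: [0:b, 1:e, 3:f]
N(rest) = Σ N(rest − s) over sources s of rest; N(one piece) = 1:
  size 1 → [7]=1  [8]=1  [9]=1
  size 2 → [3,9]=1  [4,7]=1  [6,8]=1  [7,8]=2  [7,9]=2  [8,9]=2
  size 3 → [0,4,7]=1  [3,7,9]=3  [3,8,9]=3  [4,7,8]=3  [4,7,9]=3  [5,6,8]=1  [6,7,8]=3  [6,8,9]=3  [7,8,9]=6
  size 4 → [0,4,7,8]=4  [0,4,7,9]=4  [2,5,6,8]=1  [3,4,7,9]=6  [3,6,8,9]=6  [3,7,8,9]=12  [4,6,7,8]=6  [4,7,8,9]=12  [5,6,7,8]=4  [5,6,8,9]=4  [6,7,8,9]=12
  size 5 → [0,3,4,7,9]=10  [0,4,6,7,8]=10  [0,4,7,8,9]=20  [1,2,5,6,8]=1  [2,5,6,7,8]=5  [2,5,6,8,9]=5  [3,4,7,8,9]=30  [3,5,6,8,9]=10  [3,6,7,8,9]=30  [4,5,6,7,8]=10  [4,6,7,8,9]=30  [5,6,7,8,9]=20
  size 6 → [0,3,4,7,8,9]=60  [0,4,5,6,7,8]=20  [0,4,6,7,8,9]=60  [1,2,5,6,7,8]=6  [1,2,5,6,8,9]=6  [2,3,5,6,8,9]=15  [2,4,5,6,7,8]=15  [2,5,6,7,8,9]=30  [3,4,6,7,8,9]=90  [3,5,6,7,8,9]=60  [4,5,6,7,8,9]=60
  size 7 → [0,2,4,5,6,7,8]=35  [0,3,4,6,7,8,9]=210  [0,4,5,6,7,8,9]=140  [1,2,3,5,6,8,9]=21  [1,2,4,5,6,7,8]=21  [1,2,5,6,7,8,9]=42  [2,3,5,6,7,8,9]=105  [2,4,5,6,7,8,9]=105  [3,4,5,6,7,8,9]=210
  size 8 → [0,1,2,4,5,6,7,8]=56  [0,2,4,5,6,7,8,9]=280  [0,3,4,5,6,7,8,9]=560  [1,2,3,5,6,7,8,9]=168  [1,2,4,5,6,7,8,9]=168  [2,3,4,5,6,7,8,9]=420
  first=0(b) contributes 756
  first=1(e) contributes 1260
  first=3(f) contributes 504
|[w]| = 2520

2520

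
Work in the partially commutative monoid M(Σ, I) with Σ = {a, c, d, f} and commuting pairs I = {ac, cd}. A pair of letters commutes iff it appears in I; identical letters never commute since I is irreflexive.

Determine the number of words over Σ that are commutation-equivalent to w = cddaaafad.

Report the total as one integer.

6

0(c) covers ∅
1(d) covers ∅
2(d) covers 1:d
3(a) covers 2:d
4(a) covers 3:a
5(a) covers 4:a
6(f) covers 0:c, 5:a
7(a) covers 6:f
8(d) covers 7:a
floor of heap: 0:c, 1:d
completions by unplaced set U, small U first (add the entries for U minus each lowest piece of U):
  |U|=1: {8}:1
  |U|=2: {7,8}:1
  |U|=3: {6,7,8}:1
  |U|=4: {0,6,7,8}:1  {5,6,7,8}:1
  |U|=5: {0,5,6,7,8}:2  {4,5,6,7,8}:1
  |U|=6: {0,4,5,6,7,8}:3  {3,4,5,6,7,8}:1
  |U|=7: {0,3,4,5,6,7,8}:4  {2,3,4,5,6,7,8}:1
  start at 0(c): 1
  start at 1(d): 5
sum over floor = 6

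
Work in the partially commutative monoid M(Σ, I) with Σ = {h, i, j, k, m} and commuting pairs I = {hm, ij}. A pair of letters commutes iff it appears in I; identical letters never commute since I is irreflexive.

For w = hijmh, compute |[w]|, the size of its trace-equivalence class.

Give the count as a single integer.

0(h) covers ∅
1(i) covers 0:h
2(j) covers 0:h
3(m) covers 1:i, 2:j
4(h) covers 1:i, 2:j
floor of heap: 0:h
completions by unplaced set U, small U first (add the entries for U minus each lowest piece of U):
  |U|=1: {3}:1  {4}:1
  |U|=2: {3,4}:2
  |U|=3: {1,3,4}:2  {2,3,4}:2
  start at 0(h): 4

4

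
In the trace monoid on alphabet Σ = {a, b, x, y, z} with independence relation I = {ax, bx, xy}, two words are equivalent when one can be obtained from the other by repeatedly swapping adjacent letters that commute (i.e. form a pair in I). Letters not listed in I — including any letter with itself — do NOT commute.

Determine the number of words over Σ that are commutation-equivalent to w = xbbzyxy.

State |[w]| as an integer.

9

piece 0:x — minimal
piece 1:b — minimal
piece 2:b rests on {1:b}
piece 3:z rests on {0:x, 2:b}
piece 4:y rests on {3:z}
piece 5:x rests on {3:z}
piece 6:y rests on {4:y}
minimal pieces: {0:x, 1:b}
ways to finish when only these pieces remain (= sum over removing one remaining piece with nothing left below it):
  1 left: {5}→1  {6}→1
  2 left: {4,6}→1  {5,6}→2
  3 left: {4,5,6}→3
  4 left: {3,4,5,6}→3
  5 left: {0,3,4,5,6}→3  {2,3,4,5,6}→3
  placing 0:x first → 3 extensions
  placing 1:b first → 6 extensions
total linear extensions = 9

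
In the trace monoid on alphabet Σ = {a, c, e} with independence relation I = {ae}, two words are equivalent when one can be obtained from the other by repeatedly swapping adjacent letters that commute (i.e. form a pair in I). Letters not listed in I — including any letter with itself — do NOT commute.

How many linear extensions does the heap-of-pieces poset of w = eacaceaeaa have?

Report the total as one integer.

drop 0:e onto floor
drop 1:a onto floor
drop 2:c onto {0:e, 1:a}
drop 3:a onto {2:c}
drop 4:c onto {3:a}
drop 5:e onto {4:c}
drop 6:a onto {4:c}
drop 7:e onto {5:e}
drop 8:a onto {6:a}
drop 9:a onto {8:a}
ground layer = {0:e, 1:a}
drop-orders for the pieces not yet dropped (sum over which currently-grounded one goes next):
  1 to go: {7} 1  {9} 1
  2 to go: {5,7} 1  {7,9} 2  {8,9} 1
  3 to go: {5,7,9} 3  {6,8,9} 1  {7,8,9} 3
  4 to go: {5,7,8,9} 6  {6,7,8,9} 4
  5 to go: {5,6,7,8,9} 10
  6 to go: {4,5,6,7,8,9} 10
  7 to go: {3,4,5,6,7,8,9} 10
  8 to go: {2,3,4,5,6,7,8,9} 10
  if 0:e drops first: 10 orders
  if 1:a drops first: 10 orders
heap linearizations: 20

20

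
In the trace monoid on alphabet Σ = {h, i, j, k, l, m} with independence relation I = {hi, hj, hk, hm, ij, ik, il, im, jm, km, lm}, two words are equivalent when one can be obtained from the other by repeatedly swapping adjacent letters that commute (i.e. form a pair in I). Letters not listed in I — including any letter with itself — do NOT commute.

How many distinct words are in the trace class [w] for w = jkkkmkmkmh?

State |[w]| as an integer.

840

#0=j has no predecessor
#1=k depends on [0:j]
#2=k depends on [1:k]
#3=k depends on [2:k]
#4=m has no predecessor
#5=k depends on [3:k]
#6=m depends on [4:m]
#7=k depends on [5:k]
#8=m depends on [6:m]
#9=h has no predecessor
sources: [0:j, 4:m, 9:h]
N(rest) = Σ N(rest − s) over sources s of rest; N(one piece) = 1:
  size 1 → [7]=1  [8]=1  [9]=1
  size 2 → [5,7]=1  [6,8]=1  [7,8]=2  [7,9]=2  [8,9]=2
  size 3 → [3,5,7]=1  [4,6,8]=1  [5,7,8]=3  [5,7,9]=3  [6,7,8]=3  [6,8,9]=3  [7,8,9]=6
  size 4 → [2,3,5,7]=1  [3,5,7,8]=4  [3,5,7,9]=4  [4,6,7,8]=4  [4,6,8,9]=4  [5,6,7,8]=6  [5,7,8,9]=12  [6,7,8,9]=12
  size 5 → [1,2,3,5,7]=1  [2,3,5,7,8]=5  [2,3,5,7,9]=5  [3,5,6,7,8]=10  [3,5,7,8,9]=20  [4,5,6,7,8]=10  [4,6,7,8,9]=20  [5,6,7,8,9]=30
  size 6 → [0,1,2,3,5,7]=1  [1,2,3,5,7,8]=6  [1,2,3,5,7,9]=6  [2,3,5,6,7,8]=15  [2,3,5,7,8,9]=30  [3,4,5,6,7,8]=20  [3,5,6,7,8,9]=60  [4,5,6,7,8,9]=60
  size 7 → [0,1,2,3,5,7,8]=7  [0,1,2,3,5,7,9]=7  [1,2,3,5,6,7,8]=21  [1,2,3,5,7,8,9]=42  [2,3,4,5,6,7,8]=35  [2,3,5,6,7,8,9]=105  [3,4,5,6,7,8,9]=140
  size 8 → [0,1,2,3,5,6,7,8]=28  [0,1,2,3,5,7,8,9]=56  [1,2,3,4,5,6,7,8]=56  [1,2,3,5,6,7,8,9]=168  [2,3,4,5,6,7,8,9]=280
  first=0(j) contributes 504
  first=4(m) contributes 252
  first=9(h) contributes 84
|[w]| = 840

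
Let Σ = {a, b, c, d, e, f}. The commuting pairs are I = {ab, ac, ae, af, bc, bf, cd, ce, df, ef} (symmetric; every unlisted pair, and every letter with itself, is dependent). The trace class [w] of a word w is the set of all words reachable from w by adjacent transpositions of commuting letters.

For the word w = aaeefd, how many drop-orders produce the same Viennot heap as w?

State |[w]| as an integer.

36

#0=a has no predecessor
#1=a depends on [0:a]
#2=e has no predecessor
#3=e depends on [2:e]
#4=f has no predecessor
#5=d depends on [1:a, 3:e]
sources: [0:a, 2:e, 4:f]
N(rest) = Σ N(rest − s) over sources s of rest; N(one piece) = 1:
  size 1 → [4]=1  [5]=1
  size 2 → [1,5]=1  [3,5]=1  [4,5]=2
  size 3 → [0,1,5]=1  [1,3,5]=2  [1,4,5]=3  [2,3,5]=1  [3,4,5]=3
  size 4 → [0,1,3,5]=3  [0,1,4,5]=4  [1,2,3,5]=3  [1,3,4,5]=8  [2,3,4,5]=4
  first=0(a) contributes 15
  first=2(e) contributes 15
  first=4(f) contributes 6
|[w]| = 36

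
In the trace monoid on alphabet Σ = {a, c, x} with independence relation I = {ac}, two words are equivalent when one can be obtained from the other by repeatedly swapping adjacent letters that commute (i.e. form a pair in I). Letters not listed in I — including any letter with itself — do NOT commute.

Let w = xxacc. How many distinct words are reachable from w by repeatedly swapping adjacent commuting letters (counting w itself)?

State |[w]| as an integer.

3

piece 0:x — minimal
piece 1:x rests on {0:x}
piece 2:a rests on {1:x}
piece 3:c rests on {1:x}
piece 4:c rests on {3:c}
minimal pieces: {0:x}
ways to finish when only these pieces remain (= sum over removing one remaining piece with nothing left below it):
  1 left: {2}→1  {4}→1
  2 left: {2,4}→2  {3,4}→1
  3 left: {2,3,4}→3
  placing 0:x first → 3 extensions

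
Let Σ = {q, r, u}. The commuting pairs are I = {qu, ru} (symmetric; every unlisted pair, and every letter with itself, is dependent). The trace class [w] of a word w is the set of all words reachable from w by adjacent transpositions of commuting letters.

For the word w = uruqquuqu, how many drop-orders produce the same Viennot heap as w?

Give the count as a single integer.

piece 0:u — minimal
piece 1:r — minimal
piece 2:u rests on {0:u}
piece 3:q rests on {1:r}
piece 4:q rests on {3:q}
piece 5:u rests on {2:u}
piece 6:u rests on {5:u}
piece 7:q rests on {4:q}
piece 8:u rests on {6:u}
minimal pieces: {0:u, 1:r}
ways to finish when only these pieces remain (= sum over removing one remaining piece with nothing left below it):
  1 left: {7}→1  {8}→1
  2 left: {4,7}→1  {6,8}→1  {7,8}→2
  3 left: {3,4,7}→1  {4,7,8}→3  {5,6,8}→1  {6,7,8}→3
  4 left: {1,3,4,7}→1  {2,5,6,8}→1  {3,4,7,8}→4  {4,6,7,8}→6  {5,6,7,8}→4
  5 left: {0,2,5,6,8}→1  {1,3,4,7,8}→5  {2,5,6,7,8}→5  {3,4,6,7,8}→10  {4,5,6,7,8}→10
  6 left: {0,2,5,6,7,8}→6  {1,3,4,6,7,8}→15  {2,4,5,6,7,8}→15  {3,4,5,6,7,8}→20
  7 left: {0,2,4,5,6,7,8}→21  {1,3,4,5,6,7,8}→35  {2,3,4,5,6,7,8}→35
  placing 0:u first → 70 extensions
  placing 1:r first → 56 extensions
total linear extensions = 126

126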